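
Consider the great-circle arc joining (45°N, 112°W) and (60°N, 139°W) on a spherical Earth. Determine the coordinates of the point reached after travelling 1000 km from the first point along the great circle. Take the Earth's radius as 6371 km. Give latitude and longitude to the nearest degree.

From cos δ = sin φ₁ sin φ₂ + cos φ₁ cos φ₂ cos Δλ, the central angle is δ ≈ 0.383 rad (22.0°). The total great-circle distance is δ·R ≈ 0.383 × 6371 ≈ 2443 km, so the target fraction is f = 1000/2443 ≈ 0.409.
Interpolate at f ≈ 0.409 with slerp weights a = sin((1−f)δ)/sin δ ≈ 0.600, b = sin(fδ)/sin δ ≈ 0.418.
p = a·p₁ + b·p₂ ≈ (-0.317, -0.531, 0.786); φ = arcsin(p_z) ≈ 51.84°, λ = atan2(p_y, p_x) ≈ -120.83°.

≈ (52°N, 121°W)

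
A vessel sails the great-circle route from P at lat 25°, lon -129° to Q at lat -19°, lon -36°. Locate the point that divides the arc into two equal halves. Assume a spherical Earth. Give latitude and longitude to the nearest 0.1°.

≈ lat 4.4°, lon -81.2°

Convert each endpoint to a unit vector on the sphere (x = cos φ cos λ, y = cos φ sin λ, z = sin φ).
The central angle between the endpoints is δ = arccos(p₁·p₂) ≈ 1.754 rad (100.5°).
Interpolate at f = 1/2 with slerp weights a = sin((1−f)δ)/sin δ ≈ 0.782, b = sin(fδ)/sin δ ≈ 0.782.
p = a·p₁ + b·p₂ ≈ (0.152, -0.985, 0.076); φ = arcsin(p_z) ≈ 4.35°, λ = atan2(p_y, p_x) ≈ -81.22°.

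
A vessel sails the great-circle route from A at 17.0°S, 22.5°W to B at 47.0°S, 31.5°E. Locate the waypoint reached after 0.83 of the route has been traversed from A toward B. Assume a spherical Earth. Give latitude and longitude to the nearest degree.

Convert each endpoint to a unit vector on the sphere (x = cos φ cos λ, y = cos φ sin λ, z = sin φ).
The central angle between the endpoints is δ = arccos(p₁·p₂) ≈ 0.931 rad (53.3°).
Interpolate at f = 0.83 with slerp weights a = sin((1−f)δ)/sin δ ≈ 0.196, b = sin(fδ)/sin δ ≈ 0.870.
p = a·p₁ + b·p₂ ≈ (0.680, 0.238, -0.694); φ = arcsin(p_z) ≈ -43.94°, λ = atan2(p_y, p_x) ≈ 19.32°.

≈ 44°S, 19°E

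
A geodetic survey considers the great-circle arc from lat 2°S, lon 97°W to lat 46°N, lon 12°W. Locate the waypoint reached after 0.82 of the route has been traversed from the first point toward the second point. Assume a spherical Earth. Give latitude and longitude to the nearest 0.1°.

The haversine formula gives a central angle δ ≈ 1.535 rad (88.0°) between the endpoints.
Interpolate at f = 0.82 with slerp weights a = sin((1−f)δ)/sin δ ≈ 0.273, b = sin(fδ)/sin δ ≈ 0.952.
p = a·p₁ + b·p₂ ≈ (0.614, -0.408, 0.676); φ = arcsin(p_z) ≈ 42.50°, λ = atan2(p_y, p_x) ≈ -33.63°.

≈ lat 42.5°N, lon 33.6°W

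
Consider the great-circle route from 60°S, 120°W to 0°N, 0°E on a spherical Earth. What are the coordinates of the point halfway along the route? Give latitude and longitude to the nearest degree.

≈ 45°S, 30°W

Write both endpoints as unit vectors p₁, p₂ with components (cos φ cos λ, cos φ sin λ, sin φ).
The central angle between the endpoints is δ = arccos(p₁·p₂) ≈ 1.823 rad (104.5°).
Interpolate at f = 1/2 with slerp weights a = sin((1−f)δ)/sin δ ≈ 0.816, b = sin(fδ)/sin δ ≈ 0.816.
p = a·p₁ + b·p₂ ≈ (0.612, -0.354, -0.707); φ = arcsin(p_z) ≈ -45.00°, λ = atan2(p_y, p_x) ≈ -30.00°.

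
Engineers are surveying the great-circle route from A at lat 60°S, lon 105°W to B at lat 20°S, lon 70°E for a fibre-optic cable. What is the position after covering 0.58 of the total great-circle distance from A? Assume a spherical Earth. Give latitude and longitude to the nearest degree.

The haversine formula gives a central angle δ ≈ 1.744 rad (99.9°) between the endpoints.
Interpolate at f = 0.58 with slerp weights a = sin((1−f)δ)/sin δ ≈ 0.679, b = sin(fδ)/sin δ ≈ 0.860.
p = a·p₁ + b·p₂ ≈ (0.189, 0.432, -0.882); φ = arcsin(p_z) ≈ -61.88°, λ = atan2(p_y, p_x) ≈ 66.40°.

≈ lat 62°S, lon 66°E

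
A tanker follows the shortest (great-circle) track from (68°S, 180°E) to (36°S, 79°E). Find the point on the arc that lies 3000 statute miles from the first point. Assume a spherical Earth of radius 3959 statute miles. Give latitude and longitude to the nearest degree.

≈ (51°S, 91°E)

Write both endpoints as unit vectors p₁, p₂ with components (cos φ cos λ, cos φ sin λ, sin φ).
The central angle between the endpoints is δ = arccos(p₁·p₂) ≈ 1.062 rad (60.8°). The total great-circle distance is δ·R ≈ 1.062 × 3959 ≈ 4204 mi, so the target fraction is f = 3000/4204 ≈ 0.714.
Interpolate at f ≈ 0.714 with slerp weights a = sin((1−f)δ)/sin δ ≈ 0.343, b = sin(fδ)/sin δ ≈ 0.787.
p = a·p₁ + b·p₂ ≈ (-0.007, 0.625, -0.781); φ = arcsin(p_z) ≈ -51.31°, λ = atan2(p_y, p_x) ≈ 90.64°.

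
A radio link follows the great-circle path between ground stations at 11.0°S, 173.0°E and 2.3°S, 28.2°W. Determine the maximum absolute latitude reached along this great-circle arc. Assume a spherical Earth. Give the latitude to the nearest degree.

The great circle lies in the plane with unit normal n̂ = (p₁ × p₂)/|p₁ × p₂|.
Here n̂_z ≈ +0.841; the vertex latitude is φ_max = arccos|n̂_z| ≈ 32.7°.

≈ 33°S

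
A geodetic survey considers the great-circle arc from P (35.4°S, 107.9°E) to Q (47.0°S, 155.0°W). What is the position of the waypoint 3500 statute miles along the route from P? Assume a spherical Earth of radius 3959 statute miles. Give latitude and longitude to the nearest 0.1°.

Convert each endpoint to a unit vector on the sphere (x = cos φ cos λ, y = cos φ sin λ, z = sin φ).
The central angle between the endpoints is δ = arccos(p₁·p₂) ≈ 1.208 rad (69.2°). The total great-circle distance is δ·R ≈ 1.208 × 3959 ≈ 4782 mi, so the target fraction is f = 3500/4782 ≈ 0.732.
Interpolate at f ≈ 0.732 with slerp weights a = sin((1−f)δ)/sin δ ≈ 0.340, b = sin(fδ)/sin δ ≈ 0.827.
p = a·p₁ + b·p₂ ≈ (-0.597, 0.026, -0.802); φ = arcsin(p_z) ≈ -53.34°, λ = atan2(p_y, p_x) ≈ 177.54°.

≈ (53.3°S, 177.5°E)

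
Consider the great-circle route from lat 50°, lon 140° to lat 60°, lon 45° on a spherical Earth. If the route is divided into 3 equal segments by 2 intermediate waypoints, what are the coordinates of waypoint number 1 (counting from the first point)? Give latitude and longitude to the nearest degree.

≈ lat 61°, lon 117°

Write both endpoints as unit vectors p₁, p₂ with components (cos φ cos λ, cos φ sin λ, sin φ).
The central angle between the endpoints is δ = arccos(p₁·p₂) ≈ 0.882 rad (50.6°).
Interpolate at f = 1/3 with slerp weights a = sin((1−f)δ)/sin δ ≈ 0.719, b = sin(fδ)/sin δ ≈ 0.375.
p = a·p₁ + b·p₂ ≈ (-0.221, 0.430, 0.876); φ = arcsin(p_z) ≈ 61.11°, λ = atan2(p_y, p_x) ≈ 117.23°.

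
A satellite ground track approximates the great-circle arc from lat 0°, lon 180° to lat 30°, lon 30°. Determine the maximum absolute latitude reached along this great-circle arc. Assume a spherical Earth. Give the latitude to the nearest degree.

The great circle lies in the plane with unit normal n̂ = (p₁ × p₂)/|p₁ × p₂|.
Here n̂_z ≈ -0.655; the vertex latitude is φ_max = arccos|n̂_z| ≈ 49.1°.
Check via Clairaut: cos φ_max = |cos φ₁| · sin C = cos(0.0°)·sin(40.9°) ≈ 0.655, again giving ≈ 49.1°.

≈ 49°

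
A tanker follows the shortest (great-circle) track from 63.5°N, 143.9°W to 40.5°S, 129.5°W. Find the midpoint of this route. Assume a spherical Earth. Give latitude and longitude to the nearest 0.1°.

Convert each endpoint to a unit vector on the sphere (x = cos φ cos λ, y = cos φ sin λ, z = sin φ).
The central angle between the endpoints is δ = arccos(p₁·p₂) ≈ 1.826 rad (104.6°).
Interpolate at f = 1/2 with slerp weights a = sin((1−f)δ)/sin δ ≈ 0.818, b = sin(fδ)/sin δ ≈ 0.818.
p = a·p₁ + b·p₂ ≈ (-0.690, -0.695, 0.201); φ = arcsin(p_z) ≈ 11.58°, λ = atan2(p_y, p_x) ≈ -134.82°.

≈ 11.6°N, 134.8°W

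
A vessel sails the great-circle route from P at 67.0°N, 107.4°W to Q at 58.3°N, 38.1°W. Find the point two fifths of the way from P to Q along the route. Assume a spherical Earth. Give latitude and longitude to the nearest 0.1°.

Write both endpoints as unit vectors p₁, p₂ with components (cos φ cos λ, cos φ sin λ, sin φ).
The central angle between the endpoints is δ = arccos(p₁·p₂) ≈ 0.544 rad (31.2°).
Interpolate at f = 2/5 with slerp weights a = sin((1−f)δ)/sin δ ≈ 0.619, b = sin(fδ)/sin δ ≈ 0.417.
p = a·p₁ + b·p₂ ≈ (0.100, -0.366, 0.925); φ = arcsin(p_z) ≈ 67.69°, λ = atan2(p_y, p_x) ≈ -74.71°.

≈ 67.7°N, 74.7°W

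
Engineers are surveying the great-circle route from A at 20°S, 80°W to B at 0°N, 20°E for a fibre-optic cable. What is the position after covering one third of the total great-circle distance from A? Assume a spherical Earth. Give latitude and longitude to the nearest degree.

The haversine formula gives a central angle δ ≈ 1.735 rad (99.4°) between the endpoints.
Interpolate at f = 1/3 with slerp weights a = sin((1−f)δ)/sin δ ≈ 0.928, b = sin(fδ)/sin δ ≈ 0.554.
p = a·p₁ + b·p₂ ≈ (0.672, -0.669, -0.317); φ = arcsin(p_z) ≈ -18.50°, λ = atan2(p_y, p_x) ≈ -44.88°.

≈ 19°S, 45°W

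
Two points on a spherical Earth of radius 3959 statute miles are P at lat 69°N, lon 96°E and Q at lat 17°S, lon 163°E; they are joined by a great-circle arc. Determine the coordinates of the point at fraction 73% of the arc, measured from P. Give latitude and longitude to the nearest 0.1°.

Convert each endpoint to a unit vector on the sphere (x = cos φ cos λ, y = cos φ sin λ, z = sin φ).
The central angle between the endpoints is δ = arccos(p₁·p₂) ≈ 1.710 rad (98.0°).
Interpolate at f = 0.73 with slerp weights a = sin((1−f)δ)/sin δ ≈ 0.450, b = sin(fδ)/sin δ ≈ 0.958.
p = a·p₁ + b·p₂ ≈ (-0.893, 0.428, 0.140); φ = arcsin(p_z) ≈ 8.05°, λ = atan2(p_y, p_x) ≈ 154.38°.

≈ lat 8.0°N, lon 154.4°E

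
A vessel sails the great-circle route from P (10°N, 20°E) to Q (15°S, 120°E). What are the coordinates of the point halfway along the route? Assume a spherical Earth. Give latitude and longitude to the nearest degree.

≈ (4°S, 69°E)

From cos δ = sin φ₁ sin φ₂ + cos φ₁ cos φ₂ cos Δλ, the central angle is δ ≈ 1.783 rad (102.1°).
Interpolate at f = 1/2 with slerp weights a = sin((1−f)δ)/sin δ ≈ 0.796, b = sin(fδ)/sin δ ≈ 0.796.
p = a·p₁ + b·p₂ ≈ (0.352, 0.934, -0.068); φ = arcsin(p_z) ≈ -3.89°, λ = atan2(p_y, p_x) ≈ 69.34°.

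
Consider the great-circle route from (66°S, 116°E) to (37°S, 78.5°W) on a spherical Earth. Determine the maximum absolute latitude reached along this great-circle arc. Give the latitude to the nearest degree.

The great circle lies in the plane with unit normal n̂ = (p₁ × p₂)/|p₁ × p₂|.
Here n̂_z ≈ +0.084; the vertex latitude is φ_max = arccos|n̂_z| ≈ 85.2°.
Check via Clairaut: cos φ_max = |cos φ₁| · sin C = cos(66.0°)·sin(168.1°) ≈ 0.084, again giving ≈ 85.2°.

≈ 85°S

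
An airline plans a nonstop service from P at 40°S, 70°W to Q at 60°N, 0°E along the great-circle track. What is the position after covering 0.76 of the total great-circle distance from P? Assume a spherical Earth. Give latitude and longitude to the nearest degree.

The haversine formula gives a central angle δ ≈ 2.010 rad (115.2°) between the endpoints.
Interpolate at f = 0.76 with slerp weights a = sin((1−f)δ)/sin δ ≈ 0.513, b = sin(fδ)/sin δ ≈ 1.104.
p = a·p₁ + b·p₂ ≈ (0.686, -0.369, 0.627); φ = arcsin(p_z) ≈ 38.80°, λ = atan2(p_y, p_x) ≈ -28.27°.

≈ 39°N, 28°W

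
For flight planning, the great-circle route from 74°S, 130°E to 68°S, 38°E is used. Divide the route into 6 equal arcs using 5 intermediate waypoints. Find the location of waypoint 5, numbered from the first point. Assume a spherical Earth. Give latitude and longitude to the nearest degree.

≈ 71°S, 47°E

Convert each endpoint to a unit vector on the sphere (x = cos φ cos λ, y = cos φ sin λ, z = sin φ).
The central angle between the endpoints is δ = arccos(p₁·p₂) ≈ 0.479 rad (27.4°).
Interpolate at f = 5/6 with slerp weights a = sin((1−f)δ)/sin δ ≈ 0.173, b = sin(fδ)/sin δ ≈ 0.843.
p = a·p₁ + b·p₂ ≈ (0.218, 0.231, -0.948); φ = arcsin(p_z) ≈ -71.47°, λ = atan2(p_y, p_x) ≈ 46.63°.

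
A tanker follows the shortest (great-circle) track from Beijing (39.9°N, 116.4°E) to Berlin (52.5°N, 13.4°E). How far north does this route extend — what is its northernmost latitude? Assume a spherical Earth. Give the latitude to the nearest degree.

≈ 60°N

The great circle lies in the plane with unit normal n̂ = (p₁ × p₂)/|p₁ × p₂|.
Here n̂_z ≈ -0.497; the vertex latitude is φ_max = arccos|n̂_z| ≈ 60.2°.
Check via Clairaut: cos φ_max = |cos φ₁| · sin C = cos(39.9°)·sin(40.4°) ≈ 0.497, again giving ≈ 60.2°.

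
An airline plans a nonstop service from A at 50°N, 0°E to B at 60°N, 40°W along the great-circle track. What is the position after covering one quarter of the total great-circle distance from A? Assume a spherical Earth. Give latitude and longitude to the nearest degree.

Write both endpoints as unit vectors p₁, p₂ with components (cos φ cos λ, cos φ sin λ, sin φ).
The central angle between the endpoints is δ = arccos(p₁·p₂) ≈ 0.428 rad (24.5°).
Interpolate at f = 1/4 with slerp weights a = sin((1−f)δ)/sin δ ≈ 0.760, b = sin(fδ)/sin δ ≈ 0.257.
p = a·p₁ + b·p₂ ≈ (0.587, -0.083, 0.805); φ = arcsin(p_z) ≈ 53.63°, λ = atan2(p_y, p_x) ≈ -8.02°.

≈ 54°N, 8°W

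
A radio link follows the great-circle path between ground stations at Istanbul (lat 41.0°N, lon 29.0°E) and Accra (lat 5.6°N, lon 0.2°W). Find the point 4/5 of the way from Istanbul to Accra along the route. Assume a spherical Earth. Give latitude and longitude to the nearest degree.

Write both endpoints as unit vectors p₁, p₂ with components (cos φ cos λ, cos φ sin λ, sin φ).
The central angle between the endpoints is δ = arccos(p₁·p₂) ≈ 0.767 rad (44.0°).
Interpolate at f = 4/5 with slerp weights a = sin((1−f)δ)/sin δ ≈ 0.220, b = sin(fδ)/sin δ ≈ 0.830.
p = a·p₁ + b·p₂ ≈ (0.971, 0.078, 0.225); φ = arcsin(p_z) ≈ 13.03°, λ = atan2(p_y, p_x) ≈ 4.57°.

≈ lat 13°N, lon 5°E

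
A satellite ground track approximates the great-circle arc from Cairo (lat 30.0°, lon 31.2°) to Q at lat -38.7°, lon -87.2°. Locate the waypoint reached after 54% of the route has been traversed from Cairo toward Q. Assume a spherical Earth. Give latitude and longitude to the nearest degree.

≈ lat -12°, lon -27°

The haversine formula gives a central angle δ ≈ 2.258 rad (129.4°) between the endpoints.
Interpolate at f = 0.54 with slerp weights a = sin((1−f)δ)/sin δ ≈ 1.114, b = sin(fδ)/sin δ ≈ 1.214.
p = a·p₁ + b·p₂ ≈ (0.872, -0.446, -0.202); φ = arcsin(p_z) ≈ -11.65°, λ = atan2(p_y, p_x) ≈ -27.12°.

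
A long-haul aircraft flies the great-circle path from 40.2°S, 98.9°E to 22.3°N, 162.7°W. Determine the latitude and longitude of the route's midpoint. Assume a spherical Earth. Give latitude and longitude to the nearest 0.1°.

Write both endpoints as unit vectors p₁, p₂ with components (cos φ cos λ, cos φ sin λ, sin φ).
The central angle between the endpoints is δ = arccos(p₁·p₂) ≈ 1.926 rad (110.4°).
Interpolate at f = 1/2 with slerp weights a = sin((1−f)δ)/sin δ ≈ 0.876, b = sin(fδ)/sin δ ≈ 0.876.
p = a·p₁ + b·p₂ ≈ (-0.877, 0.420, -0.233); φ = arcsin(p_z) ≈ -13.47°, λ = atan2(p_y, p_x) ≈ 154.42°.

≈ 13.5°S, 154.4°E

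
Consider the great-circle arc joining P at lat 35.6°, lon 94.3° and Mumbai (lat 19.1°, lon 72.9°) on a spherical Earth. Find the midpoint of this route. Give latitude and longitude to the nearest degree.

≈ lat 28°, lon 83°

The haversine formula gives a central angle δ ≈ 0.437 rad (25.1°) between the endpoints.
Interpolate at f = 1/2 with slerp weights a = sin((1−f)δ)/sin δ ≈ 0.512, b = sin(fδ)/sin δ ≈ 0.512.
p = a·p₁ + b·p₂ ≈ (0.111, 0.878, 0.466); φ = arcsin(p_z) ≈ 27.76°, λ = atan2(p_y, p_x) ≈ 82.79°.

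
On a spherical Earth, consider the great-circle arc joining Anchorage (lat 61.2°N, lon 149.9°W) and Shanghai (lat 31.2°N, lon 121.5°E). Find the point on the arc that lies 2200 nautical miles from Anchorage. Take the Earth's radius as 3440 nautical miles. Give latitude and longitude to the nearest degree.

Convert each endpoint to a unit vector on the sphere (x = cos φ cos λ, y = cos φ sin λ, z = sin φ).
The central angle between the endpoints is δ = arccos(p₁·p₂) ≈ 1.088 rad (62.4°). The total great-circle distance is δ·R ≈ 1.088 × 3440 ≈ 3744 nmi, so the target fraction is f = 2200/3744 ≈ 0.588.
Interpolate at f ≈ 0.588 with slerp weights a = sin((1−f)δ)/sin δ ≈ 0.490, b = sin(fδ)/sin δ ≈ 0.674.
p = a·p₁ + b·p₂ ≈ (-0.505, 0.373, 0.778); φ = arcsin(p_z) ≈ 51.09°, λ = atan2(p_y, p_x) ≈ 143.56°.

≈ lat 51°N, lon 144°E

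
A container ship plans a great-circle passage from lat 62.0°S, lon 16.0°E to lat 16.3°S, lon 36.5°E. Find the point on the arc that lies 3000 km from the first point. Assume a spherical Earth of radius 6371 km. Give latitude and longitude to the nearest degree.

Write both endpoints as unit vectors p₁, p₂ with components (cos φ cos λ, cos φ sin λ, sin φ).
The central angle between the endpoints is δ = arccos(p₁·p₂) ≈ 0.837 rad (47.9°). The total great-circle distance is δ·R ≈ 0.837 × 6371 ≈ 5331 km, so the target fraction is f = 3000/5331 ≈ 0.563.
Interpolate at f ≈ 0.563 with slerp weights a = sin((1−f)δ)/sin δ ≈ 0.482, b = sin(fδ)/sin δ ≈ 0.611.
p = a·p₁ + b·p₂ ≈ (0.689, 0.411, -0.597); φ = arcsin(p_z) ≈ -36.65°, λ = atan2(p_y, p_x) ≈ 30.83°.

≈ lat 37°S, lon 31°E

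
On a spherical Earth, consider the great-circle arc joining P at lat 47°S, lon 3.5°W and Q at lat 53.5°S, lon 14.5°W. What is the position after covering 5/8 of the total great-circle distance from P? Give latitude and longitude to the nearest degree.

≈ lat 51°S, lon 10°W

Write both endpoints as unit vectors p₁, p₂ with components (cos φ cos λ, cos φ sin λ, sin φ).
The central angle between the endpoints is δ = arccos(p₁·p₂) ≈ 0.167 rad (9.6°).
Interpolate at f = 5/8 with slerp weights a = sin((1−f)δ)/sin δ ≈ 0.376, b = sin(fδ)/sin δ ≈ 0.627.
p = a·p₁ + b·p₂ ≈ (0.617, -0.109, -0.779); φ = arcsin(p_z) ≈ -51.19°, λ = atan2(p_y, p_x) ≈ -10.02°.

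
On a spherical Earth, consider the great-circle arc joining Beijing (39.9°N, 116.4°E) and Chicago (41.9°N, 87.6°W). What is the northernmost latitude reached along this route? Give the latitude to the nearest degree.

≈ 77°N

The great circle lies in the plane with unit normal n̂ = (p₁ × p₂)/|p₁ × p₂|.
Here n̂_z ≈ +0.233; the vertex latitude is φ_max = arccos|n̂_z| ≈ 76.5°.
Check via Clairaut: cos φ_max = |cos φ₁| · sin C = cos(39.9°)·sin(17.7°) ≈ 0.233, again giving ≈ 76.5°.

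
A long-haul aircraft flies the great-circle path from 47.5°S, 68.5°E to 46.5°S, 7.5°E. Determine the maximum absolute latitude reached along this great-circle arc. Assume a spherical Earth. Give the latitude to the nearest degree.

≈ 51°S

The great circle lies in the plane with unit normal n̂ = (p₁ × p₂)/|p₁ × p₂|.
Here n̂_z ≈ -0.626; the vertex latitude is φ_max = arccos|n̂_z| ≈ 51.2°.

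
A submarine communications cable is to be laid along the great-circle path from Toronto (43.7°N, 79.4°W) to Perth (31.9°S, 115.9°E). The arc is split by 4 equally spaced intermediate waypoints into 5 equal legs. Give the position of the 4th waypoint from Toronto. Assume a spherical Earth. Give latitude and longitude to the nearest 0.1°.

≈ 5.8°S, 136.8°E

Write both endpoints as unit vectors p₁, p₂ with components (cos φ cos λ, cos φ sin λ, sin φ).
The central angle between the endpoints is δ = arccos(p₁·p₂) ≈ 2.848 rad (163.2°).
Interpolate at f = 4/5 with slerp weights a = sin((1−f)δ)/sin δ ≈ 1.861, b = sin(fδ)/sin δ ≈ 2.624.
p = a·p₁ + b·p₂ ≈ (-0.725, 0.681, -0.100); φ = arcsin(p_z) ≈ -5.77°, λ = atan2(p_y, p_x) ≈ 136.81°.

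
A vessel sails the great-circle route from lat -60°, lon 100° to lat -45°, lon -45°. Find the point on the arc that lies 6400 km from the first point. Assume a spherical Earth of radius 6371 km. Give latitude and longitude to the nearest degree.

≈ lat -58°, lon -37°

Write both endpoints as unit vectors p₁, p₂ with components (cos φ cos λ, cos φ sin λ, sin φ).
The central angle between the endpoints is δ = arccos(p₁·p₂) ≈ 1.242 rad (71.2°). The total great-circle distance is δ·R ≈ 1.242 × 6371 ≈ 7914 km, so the target fraction is f = 6400/7914 ≈ 0.809.
Interpolate at f ≈ 0.809 with slerp weights a = sin((1−f)δ)/sin δ ≈ 0.249, b = sin(fδ)/sin δ ≈ 0.892.
p = a·p₁ + b·p₂ ≈ (0.424, -0.323, -0.846); φ = arcsin(p_z) ≈ -57.76°, λ = atan2(p_y, p_x) ≈ -37.32°.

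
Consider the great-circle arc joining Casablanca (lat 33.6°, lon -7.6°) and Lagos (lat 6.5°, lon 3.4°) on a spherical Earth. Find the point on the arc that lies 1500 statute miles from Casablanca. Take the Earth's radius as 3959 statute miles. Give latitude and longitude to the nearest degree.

≈ lat 13°, lon 1°

From cos δ = sin φ₁ sin φ₂ + cos φ₁ cos φ₂ cos Δλ, the central angle is δ ≈ 0.505 rad (29.0°). The total great-circle distance is δ·R ≈ 0.505 × 3959 ≈ 2001 mi, so the target fraction is f = 1500/2001 ≈ 0.750.
Interpolate at f ≈ 0.750 with slerp weights a = sin((1−f)δ)/sin δ ≈ 0.261, b = sin(fδ)/sin δ ≈ 0.764.
p = a·p₁ + b·p₂ ≈ (0.973, 0.016, 0.231); φ = arcsin(p_z) ≈ 13.34°, λ = atan2(p_y, p_x) ≈ 0.96°.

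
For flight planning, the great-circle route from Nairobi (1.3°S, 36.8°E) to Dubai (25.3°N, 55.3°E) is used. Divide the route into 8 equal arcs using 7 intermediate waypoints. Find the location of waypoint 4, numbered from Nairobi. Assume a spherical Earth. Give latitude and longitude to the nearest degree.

The haversine formula gives a central angle δ ≈ 0.560 rad (32.1°) between the endpoints.
Interpolate at f = 4/8 with slerp weights a = sin((1−f)δ)/sin δ ≈ 0.520, b = sin(fδ)/sin δ ≈ 0.520.
p = a·p₁ + b·p₂ ≈ (0.684, 0.698, 0.211); φ = arcsin(p_z) ≈ 12.15°, λ = atan2(p_y, p_x) ≈ 45.58°.

≈ (12°N, 46°E)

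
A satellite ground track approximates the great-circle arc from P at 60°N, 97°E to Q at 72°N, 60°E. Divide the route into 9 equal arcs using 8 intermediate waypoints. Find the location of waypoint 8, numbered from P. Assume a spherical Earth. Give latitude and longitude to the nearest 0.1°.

Write both endpoints as unit vectors p₁, p₂ with components (cos φ cos λ, cos φ sin λ, sin φ).
The central angle between the endpoints is δ = arccos(p₁·p₂) ≈ 0.327 rad (18.7°).
Interpolate at f = 8/9 with slerp weights a = sin((1−f)δ)/sin δ ≈ 0.113, b = sin(fδ)/sin δ ≈ 0.892.
p = a·p₁ + b·p₂ ≈ (0.131, 0.295, 0.947); φ = arcsin(p_z) ≈ 71.18°, λ = atan2(p_y, p_x) ≈ 66.05°.

≈ 71.2°N, 66.1°E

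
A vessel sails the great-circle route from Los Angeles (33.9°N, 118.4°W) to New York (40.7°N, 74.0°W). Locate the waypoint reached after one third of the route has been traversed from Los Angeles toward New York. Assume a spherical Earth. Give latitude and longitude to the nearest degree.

Write both endpoints as unit vectors p₁, p₂ with components (cos φ cos λ, cos φ sin λ, sin φ).
The central angle between the endpoints is δ = arccos(p₁·p₂) ≈ 0.621 rad (35.6°).
Interpolate at f = 1/3 with slerp weights a = sin((1−f)δ)/sin δ ≈ 0.691, b = sin(fδ)/sin δ ≈ 0.353.
p = a·p₁ + b·p₂ ≈ (-0.199, -0.762, 0.616); φ = arcsin(p_z) ≈ 38.02°, λ = atan2(p_y, p_x) ≈ -104.64°.

≈ 38°N, 105°W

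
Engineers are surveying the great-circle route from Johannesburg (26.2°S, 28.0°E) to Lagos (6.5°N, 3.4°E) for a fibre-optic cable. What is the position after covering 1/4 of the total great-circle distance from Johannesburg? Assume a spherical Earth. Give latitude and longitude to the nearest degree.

≈ 18°S, 21°E

Write both endpoints as unit vectors p₁, p₂ with components (cos φ cos λ, cos φ sin λ, sin φ).
The central angle between the endpoints is δ = arccos(p₁·p₂) ≈ 0.707 rad (40.5°).
Interpolate at f = 1/4 with slerp weights a = sin((1−f)δ)/sin δ ≈ 0.779, b = sin(fδ)/sin δ ≈ 0.271.
p = a·p₁ + b·p₂ ≈ (0.885, 0.344, -0.313); φ = arcsin(p_z) ≈ -18.25°, λ = atan2(p_y, p_x) ≈ 21.23°.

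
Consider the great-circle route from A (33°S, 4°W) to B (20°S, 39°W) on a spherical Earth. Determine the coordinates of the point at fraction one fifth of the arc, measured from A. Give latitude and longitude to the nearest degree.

≈ (31°S, 12°W)

From cos δ = sin φ₁ sin φ₂ + cos φ₁ cos φ₂ cos Δλ, the central angle is δ ≈ 0.588 rad (33.7°).
Interpolate at f = 1/5 with slerp weights a = sin((1−f)δ)/sin δ ≈ 0.817, b = sin(fδ)/sin δ ≈ 0.212.
p = a·p₁ + b·p₂ ≈ (0.838, -0.173, -0.517); φ = arcsin(p_z) ≈ -31.16°, λ = atan2(p_y, p_x) ≈ -11.66°.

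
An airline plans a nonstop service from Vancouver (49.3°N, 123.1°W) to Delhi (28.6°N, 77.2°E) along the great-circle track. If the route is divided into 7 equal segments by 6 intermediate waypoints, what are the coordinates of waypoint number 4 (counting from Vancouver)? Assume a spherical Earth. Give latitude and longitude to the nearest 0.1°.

≈ 68.8°N, 102.8°E

The haversine formula gives a central angle δ ≈ 1.746 rad (100.0°) between the endpoints.
Interpolate at f = 4/7 with slerp weights a = sin((1−f)δ)/sin δ ≈ 0.691, b = sin(fδ)/sin δ ≈ 0.853.
p = a·p₁ + b·p₂ ≈ (-0.080, 0.353, 0.932); φ = arcsin(p_z) ≈ 68.77°, λ = atan2(p_y, p_x) ≈ 102.78°.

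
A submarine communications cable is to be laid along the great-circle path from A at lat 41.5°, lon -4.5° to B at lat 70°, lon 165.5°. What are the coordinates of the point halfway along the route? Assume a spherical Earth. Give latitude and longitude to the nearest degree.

≈ lat 75°, lon 4°

Convert each endpoint to a unit vector on the sphere (x = cos φ cos λ, y = cos φ sin λ, z = sin φ).
The central angle between the endpoints is δ = arccos(p₁·p₂) ≈ 1.191 rad (68.3°).
Interpolate at f = 1/2 with slerp weights a = sin((1−f)δ)/sin δ ≈ 0.604, b = sin(fδ)/sin δ ≈ 0.604.
p = a·p₁ + b·p₂ ≈ (0.251, 0.016, 0.968); φ = arcsin(p_z) ≈ 75.43°, λ = atan2(p_y, p_x) ≈ 3.70°.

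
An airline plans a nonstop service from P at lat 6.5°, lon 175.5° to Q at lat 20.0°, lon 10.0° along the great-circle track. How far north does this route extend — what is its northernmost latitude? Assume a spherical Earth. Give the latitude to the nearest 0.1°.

≈ 62.2°

The great circle lies in the plane with unit normal n̂ = (p₁ × p₂)/|p₁ × p₂|.
Here n̂_z ≈ -0.466; the vertex latitude is φ_max = arccos|n̂_z| ≈ 62.2°.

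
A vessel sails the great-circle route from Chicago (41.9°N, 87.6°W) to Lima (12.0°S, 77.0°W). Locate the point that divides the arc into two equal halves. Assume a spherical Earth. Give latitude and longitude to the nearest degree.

From cos δ = sin φ₁ sin φ₂ + cos φ₁ cos φ₂ cos Δλ, the central angle is δ ≈ 0.956 rad (54.8°).
Interpolate at f = 1/2 with slerp weights a = sin((1−f)δ)/sin δ ≈ 0.563, b = sin(fδ)/sin δ ≈ 0.563.
p = a·p₁ + b·p₂ ≈ (0.141, -0.955, 0.259); φ = arcsin(p_z) ≈ 15.01°, λ = atan2(p_y, p_x) ≈ -81.58°.

≈ 15°N, 82°W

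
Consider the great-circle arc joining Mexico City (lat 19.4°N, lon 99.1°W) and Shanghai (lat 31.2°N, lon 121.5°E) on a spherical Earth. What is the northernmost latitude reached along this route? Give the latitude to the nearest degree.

The great circle lies in the plane with unit normal n̂ = (p₁ × p₂)/|p₁ × p₂|.
Here n̂_z ≈ -0.585; the vertex latitude is φ_max = arccos|n̂_z| ≈ 54.2°.
Check via Clairaut: cos φ_max = |cos φ₁| · sin C = cos(19.4°)·sin(38.3°) ≈ 0.585, again giving ≈ 54.2°.

≈ 54°N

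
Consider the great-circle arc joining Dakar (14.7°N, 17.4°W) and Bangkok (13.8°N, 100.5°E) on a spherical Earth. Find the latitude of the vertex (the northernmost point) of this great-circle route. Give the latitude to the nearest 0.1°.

The great circle lies in the plane with unit normal n̂ = (p₁ × p₂)/|p₁ × p₂|.
Here n̂_z ≈ +0.897; the vertex latitude is φ_max = arccos|n̂_z| ≈ 26.2°.

≈ 26.2°N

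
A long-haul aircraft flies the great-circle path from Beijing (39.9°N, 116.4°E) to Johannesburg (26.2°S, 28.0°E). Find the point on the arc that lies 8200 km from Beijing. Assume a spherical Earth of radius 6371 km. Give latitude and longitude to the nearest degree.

Write both endpoints as unit vectors p₁, p₂ with components (cos φ cos λ, cos φ sin λ, sin φ).
The central angle between the endpoints is δ = arccos(p₁·p₂) ≈ 1.838 rad (105.3°). The total great-circle distance is δ·R ≈ 1.838 × 6371 ≈ 11710 km, so the target fraction is f = 8200/11710 ≈ 0.700.
Interpolate at f ≈ 0.700 with slerp weights a = sin((1−f)δ)/sin δ ≈ 0.543, b = sin(fδ)/sin δ ≈ 0.995.
p = a·p₁ + b·p₂ ≈ (0.603, 0.792, -0.091); φ = arcsin(p_z) ≈ -5.24°, λ = atan2(p_y, p_x) ≈ 52.70°.

≈ 5°S, 53°E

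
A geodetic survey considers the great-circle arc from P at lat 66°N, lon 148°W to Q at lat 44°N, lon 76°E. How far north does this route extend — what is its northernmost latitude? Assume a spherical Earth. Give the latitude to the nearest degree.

≈ 77°N

The great circle lies in the plane with unit normal n̂ = (p₁ × p₂)/|p₁ × p₂|.
Here n̂_z ≈ -0.224; the vertex latitude is φ_max = arccos|n̂_z| ≈ 77.0°.
Check via Clairaut: cos φ_max = |cos φ₁| · sin C = cos(66.0°)·sin(33.5°) ≈ 0.224, again giving ≈ 77.0°.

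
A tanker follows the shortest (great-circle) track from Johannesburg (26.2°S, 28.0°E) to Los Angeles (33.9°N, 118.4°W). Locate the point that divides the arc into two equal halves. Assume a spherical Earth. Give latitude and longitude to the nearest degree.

≈ 13°N, 38°W

Convert each endpoint to a unit vector on the sphere (x = cos φ cos λ, y = cos φ sin λ, z = sin φ).
The central angle between the endpoints is δ = arccos(p₁·p₂) ≈ 2.619 rad (150.1°).
Interpolate at f = 1/2 with slerp weights a = sin((1−f)δ)/sin δ ≈ 1.936, b = sin(fδ)/sin δ ≈ 1.936.
p = a·p₁ + b·p₂ ≈ (0.769, -0.598, 0.225); φ = arcsin(p_z) ≈ 13.00°, λ = atan2(p_y, p_x) ≈ -37.85°.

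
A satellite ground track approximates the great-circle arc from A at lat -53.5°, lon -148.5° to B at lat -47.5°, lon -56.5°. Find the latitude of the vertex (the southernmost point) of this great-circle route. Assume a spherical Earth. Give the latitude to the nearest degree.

≈ -61°

The great circle lies in the plane with unit normal n̂ = (p₁ × p₂)/|p₁ × p₂|.
Here n̂_z ≈ +0.492; the vertex latitude is φ_max = arccos|n̂_z| ≈ 60.5°.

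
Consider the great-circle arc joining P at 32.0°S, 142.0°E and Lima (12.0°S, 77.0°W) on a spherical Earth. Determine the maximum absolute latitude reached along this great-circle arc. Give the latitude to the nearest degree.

≈ 52°S

The great circle lies in the plane with unit normal n̂ = (p₁ × p₂)/|p₁ × p₂|.
Here n̂_z ≈ +0.618; the vertex latitude is φ_max = arccos|n̂_z| ≈ 51.9°.
Check via Clairaut: cos φ_max = |cos φ₁| · sin C = cos(32.0°)·sin(133.3°) ≈ 0.618, again giving ≈ 51.9°.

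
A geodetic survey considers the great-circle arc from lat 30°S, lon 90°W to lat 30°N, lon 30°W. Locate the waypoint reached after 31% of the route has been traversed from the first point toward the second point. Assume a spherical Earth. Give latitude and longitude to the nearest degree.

≈ lat 12°S, lon 70°W

From cos δ = sin φ₁ sin φ₂ + cos φ₁ cos φ₂ cos Δλ, the central angle is δ ≈ 1.445 rad (82.8°).
Interpolate at f = 0.31 with slerp weights a = sin((1−f)δ)/sin δ ≈ 0.847, b = sin(fδ)/sin δ ≈ 0.437.
p = a·p₁ + b·p₂ ≈ (0.328, -0.922, -0.205); φ = arcsin(p_z) ≈ -11.83°, λ = atan2(p_y, p_x) ≈ -70.45°.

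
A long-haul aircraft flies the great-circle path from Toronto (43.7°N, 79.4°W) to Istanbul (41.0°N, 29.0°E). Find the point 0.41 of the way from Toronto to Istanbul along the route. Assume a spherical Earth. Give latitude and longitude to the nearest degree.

≈ (57°N, 36°W)

Write both endpoints as unit vectors p₁, p₂ with components (cos φ cos λ, cos φ sin λ, sin φ).
The central angle between the endpoints is δ = arccos(p₁·p₂) ≈ 1.286 rad (73.7°).
Interpolate at f = 0.41 with slerp weights a = sin((1−f)δ)/sin δ ≈ 0.717, b = sin(fδ)/sin δ ≈ 0.524.
p = a·p₁ + b·p₂ ≈ (0.441, -0.318, 0.839); φ = arcsin(p_z) ≈ 57.06°, λ = atan2(p_y, p_x) ≈ -35.74°.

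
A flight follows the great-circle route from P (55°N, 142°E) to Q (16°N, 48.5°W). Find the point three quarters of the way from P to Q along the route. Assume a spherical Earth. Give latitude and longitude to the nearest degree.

≈ (43°N, 52°W)

Convert each endpoint to a unit vector on the sphere (x = cos φ cos λ, y = cos φ sin λ, z = sin φ).
The central angle between the endpoints is δ = arccos(p₁·p₂) ≈ 1.893 rad (108.4°).
Interpolate at f = 3/4 with slerp weights a = sin((1−f)δ)/sin δ ≈ 0.480, b = sin(fδ)/sin δ ≈ 1.042.
p = a·p₁ + b·p₂ ≈ (0.447, -0.581, 0.681); φ = arcsin(p_z) ≈ 42.90°, λ = atan2(p_y, p_x) ≈ -52.43°.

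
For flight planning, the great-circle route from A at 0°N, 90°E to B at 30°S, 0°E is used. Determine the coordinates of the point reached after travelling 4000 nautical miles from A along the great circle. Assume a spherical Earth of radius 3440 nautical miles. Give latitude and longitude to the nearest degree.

≈ 27°S, 27°E

The haversine formula gives a central angle δ ≈ 1.571 rad (90.0°) between the endpoints. The total great-circle distance is δ·R ≈ 1.571 × 3440 ≈ 5404 nmi, so the target fraction is f = 4000/5404 ≈ 0.740.
Interpolate at f ≈ 0.740 with slerp weights a = sin((1−f)δ)/sin δ ≈ 0.397, b = sin(fδ)/sin δ ≈ 0.918.
p = a·p₁ + b·p₂ ≈ (0.795, 0.397, -0.459); φ = arcsin(p_z) ≈ -27.32°, λ = atan2(p_y, p_x) ≈ 26.53°.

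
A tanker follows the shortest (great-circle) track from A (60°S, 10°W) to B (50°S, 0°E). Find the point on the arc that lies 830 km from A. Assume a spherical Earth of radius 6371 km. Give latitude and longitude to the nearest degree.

≈ (54°S, 3°W)

Write both endpoints as unit vectors p₁, p₂ with components (cos φ cos λ, cos φ sin λ, sin φ).
The central angle between the endpoints is δ = arccos(p₁·p₂) ≈ 0.201 rad (11.5°). The total great-circle distance is δ·R ≈ 0.201 × 6371 ≈ 1279 km, so the target fraction is f = 830/1279 ≈ 0.649.
Interpolate at f ≈ 0.649 with slerp weights a = sin((1−f)δ)/sin δ ≈ 0.353, b = sin(fδ)/sin δ ≈ 0.652.
p = a·p₁ + b·p₂ ≈ (0.593, -0.031, -0.805); φ = arcsin(p_z) ≈ -53.60°, λ = atan2(p_y, p_x) ≈ -2.96°.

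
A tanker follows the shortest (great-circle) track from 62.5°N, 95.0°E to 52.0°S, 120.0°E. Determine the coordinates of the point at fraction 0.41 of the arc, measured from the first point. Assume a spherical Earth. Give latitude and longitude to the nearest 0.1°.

From cos δ = sin φ₁ sin φ₂ + cos φ₁ cos φ₂ cos Δλ, the central angle is δ ≈ 2.028 rad (116.2°).
Interpolate at f = 0.41 with slerp weights a = sin((1−f)δ)/sin δ ≈ 1.037, b = sin(fδ)/sin δ ≈ 0.823.
p = a·p₁ + b·p₂ ≈ (-0.295, 0.916, 0.271); φ = arcsin(p_z) ≈ 15.73°, λ = atan2(p_y, p_x) ≈ 107.86°.

≈ 15.7°N, 107.9°E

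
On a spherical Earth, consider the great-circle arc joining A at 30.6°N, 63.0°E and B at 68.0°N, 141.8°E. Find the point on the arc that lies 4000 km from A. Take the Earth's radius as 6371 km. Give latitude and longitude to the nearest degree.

From cos δ = sin φ₁ sin φ₂ + cos φ₁ cos φ₂ cos Δλ, the central angle is δ ≈ 1.007 rad (57.7°). The total great-circle distance is δ·R ≈ 1.007 × 6371 ≈ 6414 km, so the target fraction is f = 4000/6414 ≈ 0.624.
Interpolate at f ≈ 0.624 with slerp weights a = sin((1−f)δ)/sin δ ≈ 0.438, b = sin(fδ)/sin δ ≈ 0.695.
p = a·p₁ + b·p₂ ≈ (-0.034, 0.497, 0.867); φ = arcsin(p_z) ≈ 60.14°, λ = atan2(p_y, p_x) ≈ 93.87°.

≈ 60°N, 94°E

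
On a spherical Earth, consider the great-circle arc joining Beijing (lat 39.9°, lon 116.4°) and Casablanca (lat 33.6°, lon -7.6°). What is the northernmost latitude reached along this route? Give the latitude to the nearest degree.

≈ 58°

The great circle lies in the plane with unit normal n̂ = (p₁ × p₂)/|p₁ × p₂|.
Here n̂_z ≈ -0.530; the vertex latitude is φ_max = arccos|n̂_z| ≈ 58.0°.
Check via Clairaut: cos φ_max = |cos φ₁| · sin C = cos(39.9°)·sin(43.7°) ≈ 0.530, again giving ≈ 58.0°.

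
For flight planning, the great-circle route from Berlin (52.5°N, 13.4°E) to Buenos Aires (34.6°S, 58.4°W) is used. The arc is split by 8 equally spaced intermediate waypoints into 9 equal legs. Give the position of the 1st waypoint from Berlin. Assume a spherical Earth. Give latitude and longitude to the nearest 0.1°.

From cos δ = sin φ₁ sin φ₂ + cos φ₁ cos φ₂ cos Δλ, the central angle is δ ≈ 1.869 rad (107.1°).
Interpolate at f = 1/9 with slerp weights a = sin((1−f)δ)/sin δ ≈ 1.042, b = sin(fδ)/sin δ ≈ 0.216.
p = a·p₁ + b·p₂ ≈ (0.710, -0.004, 0.704); φ = arcsin(p_z) ≈ 44.76°, λ = atan2(p_y, p_x) ≈ -0.34°.

≈ 44.8°N, 0.3°W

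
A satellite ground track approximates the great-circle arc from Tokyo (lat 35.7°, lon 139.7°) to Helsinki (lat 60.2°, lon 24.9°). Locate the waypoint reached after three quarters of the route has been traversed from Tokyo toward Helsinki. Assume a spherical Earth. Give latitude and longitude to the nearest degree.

≈ lat 67°, lon 62°

Write both endpoints as unit vectors p₁, p₂ with components (cos φ cos λ, cos φ sin λ, sin φ).
The central angle between the endpoints is δ = arccos(p₁·p₂) ≈ 1.227 rad (70.3°).
Interpolate at f = 3/4 with slerp weights a = sin((1−f)δ)/sin δ ≈ 0.321, b = sin(fδ)/sin δ ≈ 0.845.
p = a·p₁ + b·p₂ ≈ (0.182, 0.345, 0.921); φ = arcsin(p_z) ≈ 67.01°, λ = atan2(p_y, p_x) ≈ 62.16°.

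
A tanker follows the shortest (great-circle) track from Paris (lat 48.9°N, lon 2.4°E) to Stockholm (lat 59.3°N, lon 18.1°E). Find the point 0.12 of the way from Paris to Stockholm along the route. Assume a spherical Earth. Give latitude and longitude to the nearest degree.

≈ lat 50°N, lon 4°E

The haversine formula gives a central angle δ ≈ 0.241 rad (13.8°) between the endpoints.
Interpolate at f = 0.12 with slerp weights a = sin((1−f)δ)/sin δ ≈ 0.882, b = sin(fδ)/sin δ ≈ 0.121.
p = a·p₁ + b·p₂ ≈ (0.638, 0.043, 0.769); φ = arcsin(p_z) ≈ 50.24°, λ = atan2(p_y, p_x) ≈ 3.90°.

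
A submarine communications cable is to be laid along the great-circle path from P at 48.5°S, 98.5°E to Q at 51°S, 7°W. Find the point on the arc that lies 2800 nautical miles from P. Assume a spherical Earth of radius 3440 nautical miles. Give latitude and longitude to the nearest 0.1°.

≈ 59.8°S, 15.3°E

Convert each endpoint to a unit vector on the sphere (x = cos φ cos λ, y = cos φ sin λ, z = sin φ).
The central angle between the endpoints is δ = arccos(p₁·p₂) ≈ 1.081 rad (61.9°). The total great-circle distance is δ·R ≈ 1.081 × 3440 ≈ 3718 nmi, so the target fraction is f = 2800/3718 ≈ 0.753.
Interpolate at f ≈ 0.753 with slerp weights a = sin((1−f)δ)/sin δ ≈ 0.299, b = sin(fδ)/sin δ ≈ 0.824.
p = a·p₁ + b·p₂ ≈ (0.485, 0.133, -0.864); φ = arcsin(p_z) ≈ -59.79°, λ = atan2(p_y, p_x) ≈ 15.29°.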